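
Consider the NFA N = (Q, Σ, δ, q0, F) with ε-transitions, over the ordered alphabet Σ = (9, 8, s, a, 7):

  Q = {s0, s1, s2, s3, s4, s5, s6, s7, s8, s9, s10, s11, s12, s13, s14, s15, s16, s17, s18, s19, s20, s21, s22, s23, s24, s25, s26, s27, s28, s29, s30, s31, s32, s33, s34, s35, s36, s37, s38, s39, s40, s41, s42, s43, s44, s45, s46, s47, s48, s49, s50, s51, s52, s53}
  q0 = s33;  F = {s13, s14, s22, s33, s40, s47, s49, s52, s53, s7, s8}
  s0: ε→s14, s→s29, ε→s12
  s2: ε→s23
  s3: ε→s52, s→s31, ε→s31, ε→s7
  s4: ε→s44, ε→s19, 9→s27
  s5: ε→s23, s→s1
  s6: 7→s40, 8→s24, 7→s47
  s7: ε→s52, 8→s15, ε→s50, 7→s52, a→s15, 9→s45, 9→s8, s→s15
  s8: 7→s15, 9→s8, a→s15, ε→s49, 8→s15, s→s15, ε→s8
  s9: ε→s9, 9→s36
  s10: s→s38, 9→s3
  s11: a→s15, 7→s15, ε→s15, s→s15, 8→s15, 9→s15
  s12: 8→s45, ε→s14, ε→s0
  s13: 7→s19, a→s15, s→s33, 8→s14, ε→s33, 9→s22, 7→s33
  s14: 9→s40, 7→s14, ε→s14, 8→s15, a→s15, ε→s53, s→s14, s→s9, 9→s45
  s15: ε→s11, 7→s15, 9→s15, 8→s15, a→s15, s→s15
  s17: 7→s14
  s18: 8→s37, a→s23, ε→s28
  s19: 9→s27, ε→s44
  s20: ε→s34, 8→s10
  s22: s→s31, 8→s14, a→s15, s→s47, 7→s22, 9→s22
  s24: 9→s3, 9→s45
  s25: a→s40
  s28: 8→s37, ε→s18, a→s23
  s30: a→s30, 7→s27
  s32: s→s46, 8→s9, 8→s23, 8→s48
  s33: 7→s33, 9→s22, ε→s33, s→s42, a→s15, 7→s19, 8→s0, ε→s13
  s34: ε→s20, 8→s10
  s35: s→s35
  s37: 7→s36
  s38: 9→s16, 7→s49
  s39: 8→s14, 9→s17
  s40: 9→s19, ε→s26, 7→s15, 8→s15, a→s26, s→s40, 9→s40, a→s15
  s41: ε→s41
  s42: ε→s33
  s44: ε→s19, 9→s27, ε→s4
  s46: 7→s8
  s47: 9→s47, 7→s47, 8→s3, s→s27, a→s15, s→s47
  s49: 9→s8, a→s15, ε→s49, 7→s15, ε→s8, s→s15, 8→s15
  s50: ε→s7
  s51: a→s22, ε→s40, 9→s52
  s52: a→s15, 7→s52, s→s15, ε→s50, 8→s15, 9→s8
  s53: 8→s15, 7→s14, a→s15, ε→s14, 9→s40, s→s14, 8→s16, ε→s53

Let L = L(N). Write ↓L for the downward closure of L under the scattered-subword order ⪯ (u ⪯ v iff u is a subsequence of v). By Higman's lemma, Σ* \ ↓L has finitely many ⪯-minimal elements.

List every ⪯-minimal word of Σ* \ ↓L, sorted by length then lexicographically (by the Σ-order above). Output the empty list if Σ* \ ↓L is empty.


|Q|=54, |F|=11, |δ|=153 (40 ε).
min D↑ (8 st, q0=0, F={3}): 0:9→1,8→2,s→0,a→3,7→0 1:9→1,8→2,s→4,a→3,7→1 2:9→5,8→3,s→2,a→3,7→2 3:9→3,8→3,s→3,a→3,7→3 4:9→4,8→6,s→4,a→3,7→4 5:9→5,8→3,s→5,a→3,7→3 6:9→7,8→3,s→3,a→3,7→6 7:9→7,8→3,s→3,a→3,7→3.
'a': run [29, 3] end={s11,s15,s26} rej; 1/1 deletions ∈↓L.
'88': N↓-sim [29, 24, 4] end={s11,s15,s16,s45} rej; 2/2 deletions ∈↓L.
'897': N↓-sim [29, 24, 12, 2] end={s11,s15} — reject; 3/3 deletions ∈↓L.
'9s8s': run [29, 23, 22, 11, 3] end={s11,s15,s31} ∉↓L; 4/4 del acc.
4 minimals (antichain).

A = [a, 88, 897, 9s8s].


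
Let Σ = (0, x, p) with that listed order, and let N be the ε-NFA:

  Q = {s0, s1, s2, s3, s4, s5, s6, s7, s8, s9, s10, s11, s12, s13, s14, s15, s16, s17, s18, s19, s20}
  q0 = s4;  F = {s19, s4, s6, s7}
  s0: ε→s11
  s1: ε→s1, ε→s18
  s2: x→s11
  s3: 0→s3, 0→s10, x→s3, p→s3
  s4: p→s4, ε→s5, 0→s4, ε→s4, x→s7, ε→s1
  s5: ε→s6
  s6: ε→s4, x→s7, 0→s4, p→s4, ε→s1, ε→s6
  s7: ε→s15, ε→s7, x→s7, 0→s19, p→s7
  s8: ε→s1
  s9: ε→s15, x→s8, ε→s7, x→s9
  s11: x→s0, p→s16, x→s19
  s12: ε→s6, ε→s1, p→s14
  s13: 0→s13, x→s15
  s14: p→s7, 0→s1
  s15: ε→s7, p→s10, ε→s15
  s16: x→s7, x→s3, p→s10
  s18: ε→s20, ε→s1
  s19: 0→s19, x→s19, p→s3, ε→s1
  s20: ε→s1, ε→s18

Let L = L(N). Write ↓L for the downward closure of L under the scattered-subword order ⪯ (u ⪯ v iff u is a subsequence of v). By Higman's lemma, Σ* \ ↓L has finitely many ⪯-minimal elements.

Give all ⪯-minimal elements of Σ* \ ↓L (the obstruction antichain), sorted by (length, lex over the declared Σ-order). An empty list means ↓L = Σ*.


A = [x0p].

|Q|=21, |F|=4, |δ|=55 (24 ε).
min D↑ (4 st, q0=0, F={3}): 0:0→0,x→1,p→0 1:0→2,x→1,p→1 2:0→2,x→2,p→3 3:0→3,x→3,p→3 [Hopcroft].
'x0p': |S_i|=[11, 8, 6, 2] end={s10,s3} rej; 3/3 del acc.
1 words, ⪯-incomp.


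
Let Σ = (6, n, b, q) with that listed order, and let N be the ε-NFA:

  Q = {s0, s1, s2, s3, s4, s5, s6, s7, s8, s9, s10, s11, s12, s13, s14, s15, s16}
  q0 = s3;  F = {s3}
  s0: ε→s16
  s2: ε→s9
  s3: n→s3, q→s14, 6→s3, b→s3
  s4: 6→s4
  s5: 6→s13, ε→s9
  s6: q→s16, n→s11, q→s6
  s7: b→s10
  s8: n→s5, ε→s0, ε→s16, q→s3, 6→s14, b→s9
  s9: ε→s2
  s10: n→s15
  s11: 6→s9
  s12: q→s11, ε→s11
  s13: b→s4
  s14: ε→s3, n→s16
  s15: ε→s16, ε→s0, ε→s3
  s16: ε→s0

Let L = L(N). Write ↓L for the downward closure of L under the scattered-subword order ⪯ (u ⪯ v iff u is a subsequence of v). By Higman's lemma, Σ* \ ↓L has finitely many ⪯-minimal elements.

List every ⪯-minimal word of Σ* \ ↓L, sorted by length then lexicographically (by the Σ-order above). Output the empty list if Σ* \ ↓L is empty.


Antichain: [].

|Q|=17, |F|=1, |δ|=31 (12 ε).
min D↑ (1 st, q0=0, F={}): 0:6→0,n→0,b→0,q→0.
L(D↑) = ∅; no obstructions.


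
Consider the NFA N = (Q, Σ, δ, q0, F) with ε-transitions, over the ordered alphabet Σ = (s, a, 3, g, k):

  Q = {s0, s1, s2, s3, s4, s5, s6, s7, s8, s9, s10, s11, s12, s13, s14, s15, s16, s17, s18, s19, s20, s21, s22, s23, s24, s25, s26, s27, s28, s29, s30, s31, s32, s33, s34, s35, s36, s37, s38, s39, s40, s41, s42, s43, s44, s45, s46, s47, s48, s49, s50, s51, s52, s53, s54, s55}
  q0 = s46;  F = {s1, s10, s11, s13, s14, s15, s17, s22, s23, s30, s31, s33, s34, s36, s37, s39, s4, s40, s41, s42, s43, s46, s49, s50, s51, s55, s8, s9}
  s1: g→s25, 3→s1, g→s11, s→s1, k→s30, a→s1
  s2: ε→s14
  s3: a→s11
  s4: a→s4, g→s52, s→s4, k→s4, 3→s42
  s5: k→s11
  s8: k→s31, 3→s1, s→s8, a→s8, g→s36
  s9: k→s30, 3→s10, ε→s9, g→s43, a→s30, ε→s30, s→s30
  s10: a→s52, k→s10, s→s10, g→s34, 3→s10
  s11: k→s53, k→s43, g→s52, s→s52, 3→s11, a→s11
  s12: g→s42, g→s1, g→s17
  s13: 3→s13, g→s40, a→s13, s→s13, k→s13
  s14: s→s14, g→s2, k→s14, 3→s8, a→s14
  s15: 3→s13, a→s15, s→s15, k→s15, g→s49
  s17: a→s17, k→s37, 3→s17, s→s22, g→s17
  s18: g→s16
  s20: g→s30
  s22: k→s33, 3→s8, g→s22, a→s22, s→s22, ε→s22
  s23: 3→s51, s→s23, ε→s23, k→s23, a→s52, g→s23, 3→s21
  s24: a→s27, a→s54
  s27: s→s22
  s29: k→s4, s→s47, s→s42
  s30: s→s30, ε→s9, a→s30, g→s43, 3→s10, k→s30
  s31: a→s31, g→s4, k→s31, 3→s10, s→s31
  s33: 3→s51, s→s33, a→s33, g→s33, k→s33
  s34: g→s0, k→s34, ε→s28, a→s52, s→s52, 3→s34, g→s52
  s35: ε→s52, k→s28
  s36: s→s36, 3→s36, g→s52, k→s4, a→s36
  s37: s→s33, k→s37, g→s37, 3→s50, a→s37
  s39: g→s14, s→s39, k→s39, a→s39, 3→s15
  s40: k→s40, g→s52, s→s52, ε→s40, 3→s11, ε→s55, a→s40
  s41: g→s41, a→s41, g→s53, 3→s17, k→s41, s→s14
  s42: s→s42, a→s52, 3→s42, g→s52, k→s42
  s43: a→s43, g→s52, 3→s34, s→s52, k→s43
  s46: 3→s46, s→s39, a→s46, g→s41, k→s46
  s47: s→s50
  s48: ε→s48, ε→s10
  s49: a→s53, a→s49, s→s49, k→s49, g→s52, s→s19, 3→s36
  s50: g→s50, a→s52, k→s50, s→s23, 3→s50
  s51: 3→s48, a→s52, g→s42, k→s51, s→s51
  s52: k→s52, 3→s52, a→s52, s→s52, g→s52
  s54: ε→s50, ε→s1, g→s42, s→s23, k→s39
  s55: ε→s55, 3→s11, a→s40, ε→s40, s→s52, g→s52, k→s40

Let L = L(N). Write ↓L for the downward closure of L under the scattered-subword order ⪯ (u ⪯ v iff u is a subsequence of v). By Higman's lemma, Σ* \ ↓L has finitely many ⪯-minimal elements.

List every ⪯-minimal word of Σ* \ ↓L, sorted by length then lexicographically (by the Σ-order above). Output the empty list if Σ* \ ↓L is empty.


A = [s3gg, s33gs, g3k3a].

|Q|=56, |F|=28, |δ|=186 (16 ε).
min D↑ (27 st, q0=0, F={13}): 0:s→1,a→0,3→0,g→2,k→0 1:s→1,a→1,3→3,g→4,k→1 2:s→4,a→2,3→5,g→2,k→2 3:s→3,a→3,3→6,g→7,k→3 4:s→4,a→4,3→8,g→4,k→4 5:s→9,a→5,3→5,g→5,k→10 6:s→6,a→6,3→6,g→11,k→6 7:s→7,a→7,3→12,g→13,k→7 8:s→8,a→8,3→14,g→12,k→15 9:s→9,a→9,3→8,g→9,k→16 10:s→16,a→10,3→17,g→10,k→10 11:s→13,a→11,3→18,g→13,k→11 12:s→12,a→12,3→12,g→13,k→19 13:s→13,a→13,3→13,g→13,k→13 14:s→14,a→14,3→14,g→18,k→20 15:s→15,a→15,3→21,g→19,k→15 16:s→16,a→16,3→22,g→16,k→16 17:s→23,a→13,3→17,g→17,k→17 18:s→13,a→18,3→18,g→13,k→24 19:s→19,a→19,3→25,g→13,k→19 20:s→20,a→20,3→21,g→24,k→20 21:s→21,a→13,3→21,g→26,k→21 22:s→22,a→13,3→21,g→25,k→22 23:s→23,a→13,3→22,g→23,k→23 24:s→13,a→24,3→26,g→13,k→24 25:s→25,a→13,3→25,g→13,k→25 26:s→13,a→13,3→26,g→13,k→26 (ε-aug+det+¬).
's3gg': run [37, 32, 26, 15, 2] end={s0,s52} — reject; 4/4 deletions ∈↓L.
's33gs': run [37, 32, 26, 19, 10, 1] end={s52} ∉↓L; 5/5 deletions ∈↓L.
'g3k3a': run [37, 33, 26, 19, 11, 1] end={s52} ∉↓L; 5/5 deletions ∈↓L.
3 words, ⪯-incomp.


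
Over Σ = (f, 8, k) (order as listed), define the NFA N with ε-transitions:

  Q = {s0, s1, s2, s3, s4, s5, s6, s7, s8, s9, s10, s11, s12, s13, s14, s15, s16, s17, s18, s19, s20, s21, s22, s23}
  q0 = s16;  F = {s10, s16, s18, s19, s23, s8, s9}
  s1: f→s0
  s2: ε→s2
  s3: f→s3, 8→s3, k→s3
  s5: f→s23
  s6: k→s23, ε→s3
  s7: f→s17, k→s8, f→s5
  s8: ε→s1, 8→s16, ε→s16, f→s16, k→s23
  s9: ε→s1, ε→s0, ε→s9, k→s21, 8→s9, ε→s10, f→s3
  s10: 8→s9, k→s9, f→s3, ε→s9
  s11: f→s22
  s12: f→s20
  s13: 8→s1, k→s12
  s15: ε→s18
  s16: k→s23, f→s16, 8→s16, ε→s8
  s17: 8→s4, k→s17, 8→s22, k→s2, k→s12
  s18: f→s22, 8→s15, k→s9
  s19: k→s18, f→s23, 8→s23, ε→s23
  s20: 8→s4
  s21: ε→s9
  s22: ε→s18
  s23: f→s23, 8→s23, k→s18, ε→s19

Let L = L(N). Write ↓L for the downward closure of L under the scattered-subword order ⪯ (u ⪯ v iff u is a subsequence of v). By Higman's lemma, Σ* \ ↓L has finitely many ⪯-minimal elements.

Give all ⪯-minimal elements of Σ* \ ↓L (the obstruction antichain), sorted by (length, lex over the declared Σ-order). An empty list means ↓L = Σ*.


A = [kkkf].

|Q|=24, |F|=7, |δ|=55 (15 ε).
min D↑ (5 st, q0=0, F={4}): 0:f→0,8→0,k→1 1:f→1,8→1,k→2 2:f→2,8→2,k→3 3:f→4,8→3,k→3 4:f→4,8→4,k→4.
'kkkf': N↓-sim [13, 11, 9, 6, 2] end={s0,s3} ∉↓L; 4/4 deletions ∈↓L.
1 minimals (antichain).


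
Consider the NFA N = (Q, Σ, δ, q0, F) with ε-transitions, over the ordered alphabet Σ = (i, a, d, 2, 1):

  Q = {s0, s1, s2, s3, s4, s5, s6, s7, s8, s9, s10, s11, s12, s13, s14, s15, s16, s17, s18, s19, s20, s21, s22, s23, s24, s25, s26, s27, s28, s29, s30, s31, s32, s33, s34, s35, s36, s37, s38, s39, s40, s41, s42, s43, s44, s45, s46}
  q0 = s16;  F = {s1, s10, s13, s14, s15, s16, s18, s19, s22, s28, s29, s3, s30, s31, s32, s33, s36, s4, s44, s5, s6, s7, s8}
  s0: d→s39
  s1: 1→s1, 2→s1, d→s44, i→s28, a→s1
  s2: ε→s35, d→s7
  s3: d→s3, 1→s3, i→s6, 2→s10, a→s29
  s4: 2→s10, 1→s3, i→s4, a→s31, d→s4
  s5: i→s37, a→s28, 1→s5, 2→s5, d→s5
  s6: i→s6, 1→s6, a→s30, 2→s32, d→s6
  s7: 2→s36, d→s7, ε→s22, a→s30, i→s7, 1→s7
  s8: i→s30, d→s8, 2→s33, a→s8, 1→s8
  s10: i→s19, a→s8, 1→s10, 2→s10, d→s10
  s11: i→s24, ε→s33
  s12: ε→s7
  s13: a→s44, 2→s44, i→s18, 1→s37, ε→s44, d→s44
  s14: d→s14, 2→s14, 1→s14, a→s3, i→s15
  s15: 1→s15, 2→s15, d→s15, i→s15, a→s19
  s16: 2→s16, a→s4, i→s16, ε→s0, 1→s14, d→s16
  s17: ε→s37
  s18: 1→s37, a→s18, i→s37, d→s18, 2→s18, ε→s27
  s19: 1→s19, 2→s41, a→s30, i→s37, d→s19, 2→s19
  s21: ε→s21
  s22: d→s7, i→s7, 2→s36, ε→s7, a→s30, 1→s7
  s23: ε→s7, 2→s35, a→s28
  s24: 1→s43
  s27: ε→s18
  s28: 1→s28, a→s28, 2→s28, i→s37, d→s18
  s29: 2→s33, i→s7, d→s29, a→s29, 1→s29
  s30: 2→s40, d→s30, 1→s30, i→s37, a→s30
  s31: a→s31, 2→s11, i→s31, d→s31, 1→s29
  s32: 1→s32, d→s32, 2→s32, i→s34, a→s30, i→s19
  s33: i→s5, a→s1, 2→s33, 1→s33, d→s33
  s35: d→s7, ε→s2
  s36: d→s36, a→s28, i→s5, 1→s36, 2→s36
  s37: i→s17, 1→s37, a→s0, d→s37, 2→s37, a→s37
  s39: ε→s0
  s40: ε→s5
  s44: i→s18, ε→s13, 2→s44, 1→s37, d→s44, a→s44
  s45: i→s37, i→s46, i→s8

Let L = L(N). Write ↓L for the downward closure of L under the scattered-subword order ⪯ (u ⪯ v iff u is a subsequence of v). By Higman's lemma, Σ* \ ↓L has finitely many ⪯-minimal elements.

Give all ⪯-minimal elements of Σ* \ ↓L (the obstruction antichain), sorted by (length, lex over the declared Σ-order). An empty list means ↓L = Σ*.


A = [a2ii, 1iai, aa2ad1].

|Q|=47, |F|=23, |δ|=149 (16 ε).
min D↑ (22 st, q0=0, F={15}): 0:i→0,a→1,d→0,2→0,1→2 1:i→1,a→3,d→1,2→4,1→5 2:i→6,a→5,d→2,2→2,1→2 3:i→3,a→3,d→3,2→7,1→8 4:i→9,a→10,d→4,2→4,1→4 5:i→11,a→8,d→5,2→4,1→5 6:i→6,a→9,d→6,2→6,1→6 7:i→12,a→13,d→7,2→7,1→7 8:i→14,a→8,d→8,2→7,1→8 9:i→15,a→16,d→9,2→9,1→9 10:i→16,a→10,d→10,2→7,1→10 11:i→11,a→16,d→11,2→17,1→11 12:i→15,a→18,d→12,2→12,1→12 13:i→18,a→13,d→19,2→13,1→13 14:i→14,a→16,d→14,2→20,1→14 15:i→15,a→15,d→15,2→15,1→15 16:i→15,a→16,d→16,2→12,1→16 17:i→9,a→16,d→17,2→17,1→17 18:i→15,a→18,d→21,2→18,1→18 19:i→21,a→19,d→19,2→19,1→15 20:i→12,a→18,d→20,2→20,1→20 21:i→15,a→21,d→21,2→21,1→15 [Hopcroft].
'a2ii': |S_i|=[34, 31, 24, 15, 4] end={s0,s17,s37,s39} rej; 4/4 deletions ∈↓L.
'1iai': N↓-sim [34, 29, 19, 12, 4] end={s0,s17,s37,s39} rej; 4/4 single-dels accept.
'aa2ad1': run [34, 31, 23, 17, 10, 8, 4] end={s0,s17,s37,s39} ∉↓L; 6/6 single-dels accept.
3 words, ⪯-incomp.


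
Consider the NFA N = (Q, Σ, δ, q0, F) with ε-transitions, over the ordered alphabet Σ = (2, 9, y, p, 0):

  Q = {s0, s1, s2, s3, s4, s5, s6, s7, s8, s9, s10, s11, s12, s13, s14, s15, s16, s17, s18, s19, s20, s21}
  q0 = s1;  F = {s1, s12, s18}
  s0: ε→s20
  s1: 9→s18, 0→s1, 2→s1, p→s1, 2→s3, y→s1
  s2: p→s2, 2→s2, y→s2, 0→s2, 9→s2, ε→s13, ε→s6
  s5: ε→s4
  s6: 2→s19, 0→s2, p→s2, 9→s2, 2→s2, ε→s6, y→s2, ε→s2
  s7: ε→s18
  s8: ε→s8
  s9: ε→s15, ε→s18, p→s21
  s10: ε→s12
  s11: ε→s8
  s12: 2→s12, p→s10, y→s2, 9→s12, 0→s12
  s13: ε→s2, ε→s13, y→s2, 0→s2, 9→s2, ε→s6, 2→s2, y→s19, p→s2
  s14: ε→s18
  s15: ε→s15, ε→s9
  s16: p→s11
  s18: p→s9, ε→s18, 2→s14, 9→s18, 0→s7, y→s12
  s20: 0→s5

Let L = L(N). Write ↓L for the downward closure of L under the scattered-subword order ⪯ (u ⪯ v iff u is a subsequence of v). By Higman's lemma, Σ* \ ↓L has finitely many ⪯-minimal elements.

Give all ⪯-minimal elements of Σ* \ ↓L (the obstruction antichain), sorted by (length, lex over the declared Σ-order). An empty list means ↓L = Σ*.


|Q|=22, |F|=3, |δ|=55 (19 ε).
min D↑ (4 st, q0=0, F={3}): 0:2→0,9→1,y→0,p→0,0→0 1:2→1,9→1,y→2,p→1,0→1 2:2→2,9→2,y→3,p→2,0→2 3:2→3,9→3,y→3,p→3,0→3.
'9yy': N↓-sim [14, 12, 6, 4] end={s13,s19,s2,s6} — reject; 3/3 single-dels accept.
1 words, ⪯-incomp.

Antichain: [9yy].


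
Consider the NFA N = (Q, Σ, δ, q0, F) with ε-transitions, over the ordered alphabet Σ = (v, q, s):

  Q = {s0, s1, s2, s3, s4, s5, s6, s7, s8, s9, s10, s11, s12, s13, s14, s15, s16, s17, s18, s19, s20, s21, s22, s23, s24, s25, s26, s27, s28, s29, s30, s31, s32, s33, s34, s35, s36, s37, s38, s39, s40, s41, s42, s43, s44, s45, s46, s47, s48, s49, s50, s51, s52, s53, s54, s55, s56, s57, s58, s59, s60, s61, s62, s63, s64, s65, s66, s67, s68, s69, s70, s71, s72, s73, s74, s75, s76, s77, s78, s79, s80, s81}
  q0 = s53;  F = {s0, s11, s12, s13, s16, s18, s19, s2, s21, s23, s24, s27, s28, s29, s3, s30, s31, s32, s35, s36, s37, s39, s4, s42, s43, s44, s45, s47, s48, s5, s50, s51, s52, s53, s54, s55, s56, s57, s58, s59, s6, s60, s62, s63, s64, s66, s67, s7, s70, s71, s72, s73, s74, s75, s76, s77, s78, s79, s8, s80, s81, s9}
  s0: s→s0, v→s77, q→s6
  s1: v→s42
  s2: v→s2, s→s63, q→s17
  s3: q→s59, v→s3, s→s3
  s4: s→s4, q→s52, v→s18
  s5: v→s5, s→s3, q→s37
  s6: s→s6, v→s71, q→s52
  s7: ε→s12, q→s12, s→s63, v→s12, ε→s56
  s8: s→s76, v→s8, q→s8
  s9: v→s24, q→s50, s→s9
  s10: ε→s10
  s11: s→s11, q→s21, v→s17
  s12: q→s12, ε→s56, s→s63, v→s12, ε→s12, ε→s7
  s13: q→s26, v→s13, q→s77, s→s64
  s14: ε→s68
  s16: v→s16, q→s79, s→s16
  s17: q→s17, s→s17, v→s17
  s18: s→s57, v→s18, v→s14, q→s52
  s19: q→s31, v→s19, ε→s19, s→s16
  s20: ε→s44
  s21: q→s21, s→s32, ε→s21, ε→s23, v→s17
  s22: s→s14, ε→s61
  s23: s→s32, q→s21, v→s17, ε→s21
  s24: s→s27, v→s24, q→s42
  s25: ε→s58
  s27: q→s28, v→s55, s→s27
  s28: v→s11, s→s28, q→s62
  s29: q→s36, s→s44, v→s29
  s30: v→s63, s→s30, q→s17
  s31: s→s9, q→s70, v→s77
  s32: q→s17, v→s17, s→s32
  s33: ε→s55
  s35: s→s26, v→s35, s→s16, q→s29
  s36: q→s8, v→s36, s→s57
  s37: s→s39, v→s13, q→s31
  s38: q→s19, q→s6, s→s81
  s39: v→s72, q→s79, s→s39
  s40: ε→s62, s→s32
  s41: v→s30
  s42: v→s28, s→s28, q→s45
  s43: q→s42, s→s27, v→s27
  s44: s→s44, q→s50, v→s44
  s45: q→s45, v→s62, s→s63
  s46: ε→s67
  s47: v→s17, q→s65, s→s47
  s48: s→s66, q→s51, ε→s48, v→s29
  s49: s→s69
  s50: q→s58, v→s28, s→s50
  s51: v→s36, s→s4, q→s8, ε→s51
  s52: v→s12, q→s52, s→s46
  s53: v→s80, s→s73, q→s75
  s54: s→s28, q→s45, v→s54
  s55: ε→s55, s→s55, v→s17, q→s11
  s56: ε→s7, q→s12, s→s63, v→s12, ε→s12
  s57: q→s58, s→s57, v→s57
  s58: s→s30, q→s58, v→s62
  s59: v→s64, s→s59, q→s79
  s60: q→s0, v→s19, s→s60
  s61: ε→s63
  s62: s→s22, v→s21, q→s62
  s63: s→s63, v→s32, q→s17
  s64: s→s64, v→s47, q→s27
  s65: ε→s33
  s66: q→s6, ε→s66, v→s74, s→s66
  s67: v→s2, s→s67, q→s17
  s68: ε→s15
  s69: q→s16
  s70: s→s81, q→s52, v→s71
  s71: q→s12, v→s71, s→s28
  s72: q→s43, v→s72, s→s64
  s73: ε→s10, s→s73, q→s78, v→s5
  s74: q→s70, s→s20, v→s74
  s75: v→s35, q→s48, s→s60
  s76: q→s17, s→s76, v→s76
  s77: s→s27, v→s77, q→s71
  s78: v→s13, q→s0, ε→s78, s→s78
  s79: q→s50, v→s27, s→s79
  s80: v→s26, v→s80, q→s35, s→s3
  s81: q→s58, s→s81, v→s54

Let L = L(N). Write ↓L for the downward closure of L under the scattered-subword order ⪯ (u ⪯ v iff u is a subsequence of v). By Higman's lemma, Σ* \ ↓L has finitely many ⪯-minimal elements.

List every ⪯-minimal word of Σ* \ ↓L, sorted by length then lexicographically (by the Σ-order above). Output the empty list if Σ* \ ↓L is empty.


A = [vsqvvv, qqqqsq, sqvsvv].

|Q|=82, |F|=62, |δ|=230 (28 ε).
min D↑ (60 st, q0=0, F={44}): 0:v→1,q→2,s→3 1:v→1,q→4,s→5 2:v→4,q→6,s→7 3:v→8,q→9,s→3 4:v→4,q→10,s→11 5:v→5,q→12,s→5 6:v→10,q→13,s→14 7:v→15,q→16,s→7 8:v→8,q→17,s→5 9:v→18,q→16,s→9 10:v→10,q→19,s→20 11:v→11,q→21,s→11 12:v→22,q→21,s→12 13:v→19,q→23,s→24 14:v→25,q→26,s→14 15:v→15,q→27,s→11 16:v→28,q→26,s→16 17:v→18,q→27,s→29 18:v→18,q→28,s→22 19:v→19,q→23,s→30 20:v→20,q→31,s→20 21:v→32,q→31,s→21 22:v→33,q→32,s→22 23:v→23,q→23,s→34 24:v→35,q→36,s→24 25:v→25,q→37,s→20 26:v→38,q→36,s→26 27:v→28,q→37,s→39 28:v→28,q→38,s→32 29:v→40,q→21,s→29 30:v→30,q→41,s→30 31:v→42,q→41,s→31 32:v→43,q→42,s→32 33:v→44,q→43,s→33 34:v→34,q→44,s→34 35:v→35,q→36,s→30 36:v→45,q→36,s→46 37:v→38,q→36,s→47 38:v→38,q→45,s→42 39:v→48,q→31,s→39 40:v→40,q→49,s→22 41:v→50,q→41,s→51 42:v→52,q→50,s→42 43:v→44,q→52,s→43 44:v→44,q→44,s→44 45:v→45,q→45,s→53 46:v→54,q→44,s→46 47:v→55,q→41,s→47 48:v→48,q→56,s→32 49:v→32,q→56,s→32 50:v→57,q→50,s→53 51:v→53,q→44,s→51 52:v→44,q→57,s→52 53:v→58,q→44,s→53 54:v→54,q→44,s→53 55:v→55,q→59,s→42 56:v→42,q→59,s→42 57:v→44,q→57,s→58 58:v→44,q→44,s→58 59:v→50,q→59,s→53 [Hopcroft].
'vsqvvv': N↓-sim [74, 62, 43, 27, 19, 9, 1] end={s17} — reject; 6/6 deletions ∈↓L.
'qqqqsq': N↓-sim [74, 68, 55, 37, 23, 13, 1] end={s17} — reject; 6/6 single-dels accept.
'sqvsvv': run [74, 65, 50, 33, 19, 9, 1] end={s17} ∉↓L; 6/6 deletions ∈↓L.
3 obstructions.


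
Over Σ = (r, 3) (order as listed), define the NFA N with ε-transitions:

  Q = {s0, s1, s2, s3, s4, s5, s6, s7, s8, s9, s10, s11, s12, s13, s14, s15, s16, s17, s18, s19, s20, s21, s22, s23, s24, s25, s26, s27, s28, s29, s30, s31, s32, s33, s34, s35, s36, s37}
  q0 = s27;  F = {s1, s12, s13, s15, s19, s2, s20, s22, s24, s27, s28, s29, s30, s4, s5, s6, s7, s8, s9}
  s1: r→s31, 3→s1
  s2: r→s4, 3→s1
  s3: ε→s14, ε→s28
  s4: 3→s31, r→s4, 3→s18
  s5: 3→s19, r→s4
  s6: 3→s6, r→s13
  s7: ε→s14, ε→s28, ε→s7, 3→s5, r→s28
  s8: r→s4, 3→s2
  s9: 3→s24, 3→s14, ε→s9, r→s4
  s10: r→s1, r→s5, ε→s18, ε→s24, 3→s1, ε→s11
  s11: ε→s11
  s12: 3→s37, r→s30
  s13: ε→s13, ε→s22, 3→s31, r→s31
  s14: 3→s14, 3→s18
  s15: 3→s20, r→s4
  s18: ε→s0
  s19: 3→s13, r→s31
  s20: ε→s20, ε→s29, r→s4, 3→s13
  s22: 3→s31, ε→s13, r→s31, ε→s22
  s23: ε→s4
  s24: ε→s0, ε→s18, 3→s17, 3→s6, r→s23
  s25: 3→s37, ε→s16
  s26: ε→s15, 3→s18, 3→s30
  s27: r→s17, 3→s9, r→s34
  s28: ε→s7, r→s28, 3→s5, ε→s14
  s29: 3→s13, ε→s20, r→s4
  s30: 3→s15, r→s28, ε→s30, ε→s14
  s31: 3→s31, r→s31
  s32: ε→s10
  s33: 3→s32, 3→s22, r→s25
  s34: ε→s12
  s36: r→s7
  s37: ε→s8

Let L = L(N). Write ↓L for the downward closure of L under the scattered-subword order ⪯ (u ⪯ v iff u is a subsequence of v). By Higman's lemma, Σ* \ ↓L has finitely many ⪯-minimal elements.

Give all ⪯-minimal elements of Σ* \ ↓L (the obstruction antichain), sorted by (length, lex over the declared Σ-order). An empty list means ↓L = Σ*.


|Q|=38, |F|=19, |δ|=86 (30 ε).
min D↑ (17 st, q0=0, F={10}): 0:r→1,3→2 1:r→3,3→4 2:r→5,3→6 3:r→7,3→8 4:r→5,3→9 5:r→5,3→10 6:r→5,3→11 7:r→7,3→12 8:r→5,3→13 9:r→5,3→14 10:r→10,3→10 11:r→15,3→11 12:r→5,3→16 13:r→5,3→15 14:r→10,3→14 15:r→10,3→10 16:r→10,3→15 [Hopcroft].
'3r3': N↓-sim [27, 21, 7, 3] end={s0,s18,s31} — reject; 3/3 deletions ∈↓L.
'r333r': run [27, 23, 16, 12, 7, 1] end={s31} rej; 5/5 deletions ∈↓L.
'333rr': N↓-sim [27, 21, 16, 9, 3, 1] end={s31} rej; 5/5 del acc.
'rrr33r': N↓-sim [27, 23, 15, 11, 9, 7, 1] end={s31} — reject; 6/6 single-dels accept.
'rr3333': run [27, 23, 15, 12, 10, 6, 4] end={s0,s14,s18,s31} rej; 6/6 single-dels accept.
5 words, ⪯-incomp.

min(Σ*\↓L) = [3r3, r333r, 333rr, rrr33r, rr3333].


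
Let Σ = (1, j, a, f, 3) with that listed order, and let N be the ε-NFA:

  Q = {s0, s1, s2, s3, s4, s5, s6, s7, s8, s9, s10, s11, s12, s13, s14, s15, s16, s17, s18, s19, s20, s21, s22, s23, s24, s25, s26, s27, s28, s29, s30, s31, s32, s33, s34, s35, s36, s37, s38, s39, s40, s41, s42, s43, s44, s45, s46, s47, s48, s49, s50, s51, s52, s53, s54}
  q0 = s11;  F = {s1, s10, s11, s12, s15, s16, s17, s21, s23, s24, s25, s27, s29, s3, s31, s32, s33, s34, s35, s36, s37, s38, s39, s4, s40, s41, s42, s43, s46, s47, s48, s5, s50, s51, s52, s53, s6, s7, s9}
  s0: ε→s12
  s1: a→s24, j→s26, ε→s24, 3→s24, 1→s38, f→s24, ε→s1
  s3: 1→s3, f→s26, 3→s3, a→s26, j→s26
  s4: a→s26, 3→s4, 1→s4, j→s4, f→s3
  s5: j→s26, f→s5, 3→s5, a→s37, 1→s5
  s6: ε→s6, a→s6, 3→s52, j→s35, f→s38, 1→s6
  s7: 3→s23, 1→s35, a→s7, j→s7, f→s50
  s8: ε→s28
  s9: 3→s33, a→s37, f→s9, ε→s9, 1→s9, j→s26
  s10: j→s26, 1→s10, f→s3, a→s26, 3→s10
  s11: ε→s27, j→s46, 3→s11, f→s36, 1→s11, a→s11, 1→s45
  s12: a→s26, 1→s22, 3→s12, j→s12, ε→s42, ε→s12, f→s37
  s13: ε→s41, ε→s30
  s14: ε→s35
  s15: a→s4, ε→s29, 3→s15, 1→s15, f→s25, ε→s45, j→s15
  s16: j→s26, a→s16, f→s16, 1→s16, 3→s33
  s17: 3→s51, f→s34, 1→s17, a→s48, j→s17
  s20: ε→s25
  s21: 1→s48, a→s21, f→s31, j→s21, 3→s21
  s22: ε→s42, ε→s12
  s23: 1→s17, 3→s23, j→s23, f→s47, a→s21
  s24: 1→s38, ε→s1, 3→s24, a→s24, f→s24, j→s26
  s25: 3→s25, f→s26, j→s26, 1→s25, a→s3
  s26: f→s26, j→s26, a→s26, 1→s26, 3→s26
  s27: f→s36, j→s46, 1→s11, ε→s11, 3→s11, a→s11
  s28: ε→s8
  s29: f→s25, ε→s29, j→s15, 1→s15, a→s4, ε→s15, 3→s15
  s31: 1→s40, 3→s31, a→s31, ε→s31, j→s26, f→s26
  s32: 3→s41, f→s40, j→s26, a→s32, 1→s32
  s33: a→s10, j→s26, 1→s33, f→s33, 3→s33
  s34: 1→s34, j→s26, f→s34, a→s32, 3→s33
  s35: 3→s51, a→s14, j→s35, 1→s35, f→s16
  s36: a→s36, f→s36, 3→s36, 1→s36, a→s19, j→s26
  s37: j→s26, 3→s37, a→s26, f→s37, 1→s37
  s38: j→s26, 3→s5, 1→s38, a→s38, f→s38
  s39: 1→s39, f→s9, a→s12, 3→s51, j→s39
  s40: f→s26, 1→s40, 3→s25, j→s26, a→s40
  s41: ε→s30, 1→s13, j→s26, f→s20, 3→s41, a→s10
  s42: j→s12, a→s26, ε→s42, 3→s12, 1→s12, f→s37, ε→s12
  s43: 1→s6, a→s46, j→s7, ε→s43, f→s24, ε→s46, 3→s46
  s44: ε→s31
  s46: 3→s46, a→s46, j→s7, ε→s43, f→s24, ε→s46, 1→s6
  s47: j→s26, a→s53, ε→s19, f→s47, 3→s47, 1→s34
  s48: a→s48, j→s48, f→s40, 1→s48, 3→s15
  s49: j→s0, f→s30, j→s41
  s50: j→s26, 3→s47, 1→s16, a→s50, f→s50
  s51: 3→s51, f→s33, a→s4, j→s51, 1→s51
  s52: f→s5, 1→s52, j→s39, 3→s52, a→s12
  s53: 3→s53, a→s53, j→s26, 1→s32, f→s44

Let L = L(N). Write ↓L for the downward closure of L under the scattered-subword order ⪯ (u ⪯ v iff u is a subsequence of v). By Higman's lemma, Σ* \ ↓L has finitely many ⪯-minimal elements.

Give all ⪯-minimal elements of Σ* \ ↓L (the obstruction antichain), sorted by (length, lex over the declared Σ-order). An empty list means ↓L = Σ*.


A = [fj, j13aa, jj3aff].

|Q|=55, |F|=39, |δ|=237 (32 ε).
min D↑ (35 st, q0=0, F={6}): 0:1→0,j→1,a→0,f→2,3→0 1:1→3,j→4,a→1,f→5,3→1 2:1→2,j→6,a→2,f→2,3→2 3:1→3,j→7,a→3,f→8,3→9 4:1→7,j→4,a→4,f→10,3→11 5:1→8,j→6,a→5,f→5,3→5 6:1→6,j→6,a→6,f→6,3→6 7:1→7,j→7,a→7,f→12,3→13 8:1→8,j→6,a→8,f→8,3→14 9:1→9,j→15,a→16,f→14,3→9 10:1→12,j→6,a→10,f→10,3→17 11:1→18,j→11,a→19,f→17,3→11 12:1→12,j→6,a→12,f→12,3→20 13:1→13,j→13,a→21,f→20,3→13 14:1→14,j→6,a→22,f→14,3→14 15:1→15,j→15,a→16,f→23,3→13 16:1→16,j→16,a→6,f→22,3→16 17:1→24,j→6,a→25,f→17,3→17 18:1→18,j→18,a→26,f→24,3→13 19:1→26,j→19,a→19,f→27,3→19 20:1→20,j→6,a→28,f→20,3→20 21:1→21,j→21,a→6,f→29,3→21 22:1→22,j→6,a→6,f→22,3→22 23:1→23,j→6,a→22,f→23,3→20 24:1→24,j→6,a→30,f→24,3→20 25:1→30,j→6,a→25,f→27,3→25 26:1→26,j→26,a→26,f→31,3→32 27:1→31,j→6,a→27,f→6,3→27 28:1→28,j→6,a→6,f→29,3→28 29:1→29,j→6,a→6,f→6,3→29 30:1→30,j→6,a→30,f→31,3→33 31:1→31,j→6,a→31,f→6,3→34 32:1→32,j→32,a→21,f→34,3→32 33:1→33,j→6,a→28,f→34,3→33 34:1→34,j→6,a→29,f→6,3→34 (ε-aug+det+¬).
'fj': |S_i|=[48, 26, 1] end={s26} rej; 2/2 del acc.
'j13aa': run [48, 45, 32, 22, 8, 1] end={s26} rej; 5/5 single-dels accept.
'jj3aff': |S_i|=[48, 45, 37, 30, 19, 7, 1] end={s26} rej; 6/6 single-dels accept.
3 obstructions.


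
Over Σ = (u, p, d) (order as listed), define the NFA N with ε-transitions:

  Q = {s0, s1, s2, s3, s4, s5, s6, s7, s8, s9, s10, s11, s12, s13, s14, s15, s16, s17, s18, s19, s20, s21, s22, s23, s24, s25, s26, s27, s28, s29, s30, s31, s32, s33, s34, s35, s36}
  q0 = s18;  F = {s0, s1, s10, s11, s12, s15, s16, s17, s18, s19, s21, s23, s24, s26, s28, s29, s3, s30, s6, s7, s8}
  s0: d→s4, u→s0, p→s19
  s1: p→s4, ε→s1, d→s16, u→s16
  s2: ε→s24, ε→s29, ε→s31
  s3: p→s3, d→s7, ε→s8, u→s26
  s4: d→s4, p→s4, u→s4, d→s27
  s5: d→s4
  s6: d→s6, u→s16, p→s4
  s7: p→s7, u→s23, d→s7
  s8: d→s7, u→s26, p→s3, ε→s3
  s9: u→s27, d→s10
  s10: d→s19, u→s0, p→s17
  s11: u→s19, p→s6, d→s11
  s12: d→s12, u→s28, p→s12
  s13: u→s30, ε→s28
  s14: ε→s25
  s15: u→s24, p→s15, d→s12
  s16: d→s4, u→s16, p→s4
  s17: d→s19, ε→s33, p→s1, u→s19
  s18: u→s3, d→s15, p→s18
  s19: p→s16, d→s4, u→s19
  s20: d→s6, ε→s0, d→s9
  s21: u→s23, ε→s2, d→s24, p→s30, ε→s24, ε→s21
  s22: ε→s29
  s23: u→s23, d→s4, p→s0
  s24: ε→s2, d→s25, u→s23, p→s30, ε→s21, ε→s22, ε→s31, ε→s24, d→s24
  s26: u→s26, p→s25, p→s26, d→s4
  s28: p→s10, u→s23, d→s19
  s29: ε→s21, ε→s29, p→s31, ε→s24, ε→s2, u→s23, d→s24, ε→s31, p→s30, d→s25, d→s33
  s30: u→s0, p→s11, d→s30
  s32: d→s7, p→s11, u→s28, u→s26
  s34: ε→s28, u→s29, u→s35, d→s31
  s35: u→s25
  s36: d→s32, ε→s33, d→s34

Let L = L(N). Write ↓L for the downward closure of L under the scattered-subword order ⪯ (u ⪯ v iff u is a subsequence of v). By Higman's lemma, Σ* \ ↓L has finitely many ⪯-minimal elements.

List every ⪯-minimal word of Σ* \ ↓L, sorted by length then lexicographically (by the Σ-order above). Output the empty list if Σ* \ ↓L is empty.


min(Σ*\↓L) = [uud, ddudd, dupppp, ddudpp].

|Q|=37, |F|=21, |δ|=114 (26 ε).
min D↑ (19 st, q0=0, F={7}): 0:u→1,p→0,d→2 1:u→3,p→1,d→4 2:u→5,p→2,d→6 3:u→3,p→3,d→7 4:u→8,p→4,d→4 5:u→8,p→9,d→5 6:u→10,p→6,d→6 7:u→7,p→7,d→7 8:u→8,p→11,d→7 9:u→11,p→12,d→9 10:u→8,p→13,d→14 11:u→11,p→14,d→7 12:u→14,p→15,d→12 13:u→11,p→16,d→14 14:u→14,p→17,d→7 15:u→17,p→7,d→15 16:u→14,p→18,d→14 17:u→17,p→7,d→7 18:u→17,p→7,d→17 [Hopcroft].
'uud': |S_i|=[28, 25, 8, 2] end={s27,s4} ∉↓L; 3/3 del acc.
'ddudd': |S_i|=[28, 24, 23, 11, 4, 2] end={s27,s4} rej; 5/5 single-dels accept.
'dupppp': run [28, 24, 21, 13, 9, 5, 2] end={s27,s4} rej; 6/6 del acc.
'ddudpp': N↓-sim [28, 24, 23, 11, 4, 3, 2] end={s27,s4} rej; 6/6 deletions ∈↓L.
4 words, ⪯-incomp.


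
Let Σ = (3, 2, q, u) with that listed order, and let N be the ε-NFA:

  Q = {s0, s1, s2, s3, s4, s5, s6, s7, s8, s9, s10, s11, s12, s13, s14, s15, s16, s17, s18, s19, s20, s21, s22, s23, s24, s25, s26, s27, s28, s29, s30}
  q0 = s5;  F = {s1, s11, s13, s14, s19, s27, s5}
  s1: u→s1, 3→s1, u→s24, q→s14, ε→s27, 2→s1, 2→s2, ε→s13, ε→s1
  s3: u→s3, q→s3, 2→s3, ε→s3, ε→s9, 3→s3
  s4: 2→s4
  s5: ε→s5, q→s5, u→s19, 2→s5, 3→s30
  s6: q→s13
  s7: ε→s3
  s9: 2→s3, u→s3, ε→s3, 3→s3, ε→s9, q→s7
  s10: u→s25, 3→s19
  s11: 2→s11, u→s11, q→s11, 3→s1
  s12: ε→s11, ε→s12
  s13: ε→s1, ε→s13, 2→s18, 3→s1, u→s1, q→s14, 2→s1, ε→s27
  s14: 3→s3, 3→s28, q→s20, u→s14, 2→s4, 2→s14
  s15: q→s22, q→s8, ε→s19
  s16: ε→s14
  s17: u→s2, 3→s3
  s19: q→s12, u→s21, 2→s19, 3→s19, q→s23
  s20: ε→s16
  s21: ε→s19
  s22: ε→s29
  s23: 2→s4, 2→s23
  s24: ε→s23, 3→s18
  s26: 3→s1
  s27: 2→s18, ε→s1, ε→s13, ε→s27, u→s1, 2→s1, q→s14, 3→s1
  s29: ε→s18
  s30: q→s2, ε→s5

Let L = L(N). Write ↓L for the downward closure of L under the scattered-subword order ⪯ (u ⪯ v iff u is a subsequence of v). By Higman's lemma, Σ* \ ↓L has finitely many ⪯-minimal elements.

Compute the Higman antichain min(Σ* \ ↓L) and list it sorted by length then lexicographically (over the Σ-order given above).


min(Σ*\↓L) = [uq3q3].

|Q|=31, |F|=7, |δ|=81 (25 ε).
min D↑ (6 st, q0=0, F={5}): 0:3→0,2→0,q→0,u→1 1:3→1,2→1,q→2,u→1 2:3→3,2→2,q→2,u→2 3:3→3,2→3,q→4,u→3 4:3→5,2→4,q→4,u→4 5:3→5,2→5,q→5,u→5 [Hopcroft].
'uq3q3': |S_i|=[21, 19, 17, 15, 8, 4] end={s28,s3,s7,s9} — reject; 5/5 single-dels accept.
1 minimals (antichain).


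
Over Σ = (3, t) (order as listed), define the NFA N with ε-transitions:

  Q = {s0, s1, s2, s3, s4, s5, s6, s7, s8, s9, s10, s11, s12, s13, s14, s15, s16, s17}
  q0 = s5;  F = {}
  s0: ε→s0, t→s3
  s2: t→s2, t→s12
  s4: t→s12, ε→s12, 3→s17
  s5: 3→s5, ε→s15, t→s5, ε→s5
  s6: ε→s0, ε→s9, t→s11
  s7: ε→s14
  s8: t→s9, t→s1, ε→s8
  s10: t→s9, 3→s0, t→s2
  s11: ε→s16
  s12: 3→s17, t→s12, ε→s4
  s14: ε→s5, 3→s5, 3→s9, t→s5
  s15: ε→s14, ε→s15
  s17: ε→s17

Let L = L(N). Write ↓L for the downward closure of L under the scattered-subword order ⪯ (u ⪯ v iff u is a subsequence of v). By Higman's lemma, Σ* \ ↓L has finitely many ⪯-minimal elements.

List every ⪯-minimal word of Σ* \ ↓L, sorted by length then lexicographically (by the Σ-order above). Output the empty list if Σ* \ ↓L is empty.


A = [ε].

|Q|=18, |F|=0, |δ|=32 (14 ε).
min D↑ (1 st, q0=0, F={0}): 0:3→0,t→0 (ε-aug+det+¬).
ε ∈ L(D↑) — L = ∅.


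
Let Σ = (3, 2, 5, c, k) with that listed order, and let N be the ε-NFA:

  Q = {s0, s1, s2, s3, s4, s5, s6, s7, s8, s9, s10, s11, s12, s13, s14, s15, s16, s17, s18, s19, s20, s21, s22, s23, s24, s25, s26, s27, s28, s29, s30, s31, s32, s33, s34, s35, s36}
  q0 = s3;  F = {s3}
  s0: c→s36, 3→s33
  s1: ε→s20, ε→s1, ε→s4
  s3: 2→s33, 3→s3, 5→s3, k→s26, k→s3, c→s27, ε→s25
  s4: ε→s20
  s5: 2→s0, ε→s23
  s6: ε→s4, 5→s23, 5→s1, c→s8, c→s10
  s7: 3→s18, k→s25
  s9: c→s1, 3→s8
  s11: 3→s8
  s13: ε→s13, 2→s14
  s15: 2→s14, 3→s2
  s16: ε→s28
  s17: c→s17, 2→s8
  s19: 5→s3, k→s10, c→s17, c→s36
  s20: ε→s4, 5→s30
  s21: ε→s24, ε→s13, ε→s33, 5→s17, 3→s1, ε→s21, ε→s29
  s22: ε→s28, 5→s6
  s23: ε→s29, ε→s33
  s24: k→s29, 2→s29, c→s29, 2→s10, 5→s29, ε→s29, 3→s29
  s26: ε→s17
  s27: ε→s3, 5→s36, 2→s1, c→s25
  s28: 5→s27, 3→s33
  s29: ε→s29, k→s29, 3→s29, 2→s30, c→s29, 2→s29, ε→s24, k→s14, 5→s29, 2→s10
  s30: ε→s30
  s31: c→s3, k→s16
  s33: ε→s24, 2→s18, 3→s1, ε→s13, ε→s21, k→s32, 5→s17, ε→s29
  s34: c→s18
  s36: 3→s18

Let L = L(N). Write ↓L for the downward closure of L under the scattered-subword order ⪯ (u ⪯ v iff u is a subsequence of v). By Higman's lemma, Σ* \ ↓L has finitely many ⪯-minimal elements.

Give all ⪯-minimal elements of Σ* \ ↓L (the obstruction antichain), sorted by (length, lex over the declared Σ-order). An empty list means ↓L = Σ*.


|Q|=37, |F|=1, |δ|=86 (28 ε).
min D↑ (2 st, q0=0, F={1}): 0:3→0,2→1,5→0,c→0,k→0 1:3→1,2→1,5→1,c→1,k→1 [Hopcroft].
'2': run [20, 15] end={s1,s10,s13,s14,s17,s18,s20,s21,s24,s29,s30,s32,…} ∉↓L; 1/1 single-dels accept.
1 words, ⪯-incomp.

Antichain: [2].


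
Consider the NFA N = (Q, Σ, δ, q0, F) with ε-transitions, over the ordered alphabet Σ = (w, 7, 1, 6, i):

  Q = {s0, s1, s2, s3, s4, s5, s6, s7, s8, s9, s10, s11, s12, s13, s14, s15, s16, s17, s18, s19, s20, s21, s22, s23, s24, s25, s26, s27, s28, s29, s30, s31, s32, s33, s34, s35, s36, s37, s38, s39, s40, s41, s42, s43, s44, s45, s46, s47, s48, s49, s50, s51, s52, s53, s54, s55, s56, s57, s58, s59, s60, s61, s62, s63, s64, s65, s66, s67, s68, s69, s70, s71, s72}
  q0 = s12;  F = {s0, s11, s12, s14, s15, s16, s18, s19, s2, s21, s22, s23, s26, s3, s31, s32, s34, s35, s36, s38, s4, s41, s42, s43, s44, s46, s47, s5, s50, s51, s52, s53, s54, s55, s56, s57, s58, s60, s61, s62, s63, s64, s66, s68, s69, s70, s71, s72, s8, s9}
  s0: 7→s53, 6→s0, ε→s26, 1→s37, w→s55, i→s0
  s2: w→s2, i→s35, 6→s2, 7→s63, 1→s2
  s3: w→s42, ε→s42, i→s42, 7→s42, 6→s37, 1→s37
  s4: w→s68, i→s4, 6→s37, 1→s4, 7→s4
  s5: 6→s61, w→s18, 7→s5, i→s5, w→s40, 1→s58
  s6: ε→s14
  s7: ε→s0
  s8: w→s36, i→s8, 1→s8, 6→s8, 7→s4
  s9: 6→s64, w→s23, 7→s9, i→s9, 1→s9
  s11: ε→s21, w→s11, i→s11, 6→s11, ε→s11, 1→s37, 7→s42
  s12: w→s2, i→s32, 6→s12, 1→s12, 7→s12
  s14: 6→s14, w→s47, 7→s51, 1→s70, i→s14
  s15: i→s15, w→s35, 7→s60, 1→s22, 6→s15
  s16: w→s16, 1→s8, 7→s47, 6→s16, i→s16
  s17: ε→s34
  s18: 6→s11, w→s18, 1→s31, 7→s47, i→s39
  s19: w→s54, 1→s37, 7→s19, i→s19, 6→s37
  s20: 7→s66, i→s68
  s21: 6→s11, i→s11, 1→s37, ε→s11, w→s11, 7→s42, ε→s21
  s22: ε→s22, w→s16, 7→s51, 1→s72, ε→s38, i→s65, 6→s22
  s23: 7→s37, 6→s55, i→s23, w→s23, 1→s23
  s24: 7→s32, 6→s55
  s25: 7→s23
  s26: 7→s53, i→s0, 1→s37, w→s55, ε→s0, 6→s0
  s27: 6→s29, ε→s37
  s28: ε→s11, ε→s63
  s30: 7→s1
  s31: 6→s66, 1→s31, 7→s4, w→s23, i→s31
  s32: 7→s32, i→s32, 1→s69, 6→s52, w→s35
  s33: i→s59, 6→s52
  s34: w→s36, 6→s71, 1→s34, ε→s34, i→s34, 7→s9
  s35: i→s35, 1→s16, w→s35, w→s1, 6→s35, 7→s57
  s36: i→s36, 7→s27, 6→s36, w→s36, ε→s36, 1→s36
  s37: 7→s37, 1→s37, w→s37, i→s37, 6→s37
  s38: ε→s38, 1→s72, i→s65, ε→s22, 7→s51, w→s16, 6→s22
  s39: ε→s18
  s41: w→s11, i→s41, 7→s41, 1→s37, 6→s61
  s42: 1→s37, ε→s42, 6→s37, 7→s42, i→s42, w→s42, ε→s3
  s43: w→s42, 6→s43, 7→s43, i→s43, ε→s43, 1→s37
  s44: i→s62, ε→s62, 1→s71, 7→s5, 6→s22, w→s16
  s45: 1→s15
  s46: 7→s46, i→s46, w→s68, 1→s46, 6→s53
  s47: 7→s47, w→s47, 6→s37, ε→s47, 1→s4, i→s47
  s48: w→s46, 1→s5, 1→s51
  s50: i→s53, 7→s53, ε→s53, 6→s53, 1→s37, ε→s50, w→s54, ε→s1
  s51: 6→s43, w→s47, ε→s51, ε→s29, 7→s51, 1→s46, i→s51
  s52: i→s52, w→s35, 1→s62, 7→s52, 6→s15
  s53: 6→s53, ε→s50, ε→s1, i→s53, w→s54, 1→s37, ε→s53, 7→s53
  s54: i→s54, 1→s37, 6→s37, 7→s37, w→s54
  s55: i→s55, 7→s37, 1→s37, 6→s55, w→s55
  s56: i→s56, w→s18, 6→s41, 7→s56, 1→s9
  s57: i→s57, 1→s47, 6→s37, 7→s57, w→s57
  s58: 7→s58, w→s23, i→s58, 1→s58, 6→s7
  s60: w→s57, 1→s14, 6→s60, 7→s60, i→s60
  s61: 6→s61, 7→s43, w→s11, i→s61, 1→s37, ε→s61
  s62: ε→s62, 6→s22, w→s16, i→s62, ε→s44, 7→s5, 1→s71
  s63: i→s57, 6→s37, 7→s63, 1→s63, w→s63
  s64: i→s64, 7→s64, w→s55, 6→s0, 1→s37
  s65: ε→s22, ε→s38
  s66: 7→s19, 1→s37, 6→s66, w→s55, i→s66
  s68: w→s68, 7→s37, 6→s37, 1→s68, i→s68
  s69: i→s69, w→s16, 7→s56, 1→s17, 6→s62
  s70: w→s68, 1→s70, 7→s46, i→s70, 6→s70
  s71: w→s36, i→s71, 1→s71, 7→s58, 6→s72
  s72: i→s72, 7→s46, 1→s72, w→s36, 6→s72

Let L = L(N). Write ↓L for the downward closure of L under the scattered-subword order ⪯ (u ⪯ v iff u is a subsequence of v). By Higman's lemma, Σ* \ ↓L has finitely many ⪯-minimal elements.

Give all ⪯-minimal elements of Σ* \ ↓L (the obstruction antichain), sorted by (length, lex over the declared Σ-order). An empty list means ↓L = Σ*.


A = [w76, i1761, i11w7, i667w6].

|Q|=73, |F|=50, |δ|=308 (38 ε).
min D↑ (45 st, q0=0, F={7}): 0:w→1,7→0,1→0,6→0,i→2 1:w→1,7→3,1→1,6→1,i→4 2:w→4,7→2,1→5,6→6,i→2 3:w→3,7→3,1→3,6→7,i→8 4:w→4,7→8,1→9,6→4,i→4 5:w→9,7→10,1→11,6→12,i→5 6:w→4,7→6,1→12,6→13,i→6 7:w→7,7→7,1→7,6→7,i→7 8:w→8,7→8,1→14,6→7,i→8 9:w→9,7→14,1→15,6→9,i→9 10:w→16,7→10,1→17,6→18,i→10 11:w→19,7→17,1→11,6→20,i→11 12:w→9,7→21,1→20,6→22,i→12 13:w→4,7→23,1→22,6→13,i→13 14:w→14,7→14,1→24,6→7,i→14 15:w→19,7→24,1→15,6→15,i→15 16:w→16,7→14,1→25,6→26,i→16 17:w→27,7→17,1→17,6→28,i→17 18:w→26,7→18,1→7,6→29,i→18 19:w→19,7→7,1→19,6→19,i→19 20:w→19,7→30,1→20,6→31,i→20 21:w→16,7→21,1→30,6→29,i→21 22:w→9,7→32,1→31,6→22,i→22 23:w→8,7→23,1→33,6→23,i→23 24:w→34,7→24,1→24,6→7,i→24 25:w→27,7→24,1→25,6→35,i→25 26:w→26,7→36,1→7,6→26,i→26 27:w→27,7→7,1→27,6→37,i→27 28:w→37,7→28,1→7,6→38,i→28 29:w→26,7→39,1→7,6→29,i→29 30:w→27,7→30,1→30,6→38,i→30 31:w→19,7→40,1→31,6→31,i→31 32:w→14,7→32,1→40,6→39,i→32 33:w→14,7→32,1→41,6→33,i→33 34:w→34,7→7,1→34,6→7,i→34 35:w→37,7→42,1→7,6→35,i→35 36:w→36,7→36,1→7,6→7,i→36 37:w→37,7→7,1→7,6→37,i→37 38:w→37,7→43,1→7,6→38,i→38 39:w→36,7→39,1→7,6→39,i→39 40:w→34,7→40,1→40,6→43,i→40 41:w→34,7→40,1→41,6→41,i→41 42:w→44,7→42,1→7,6→7,i→42 43:w→44,7→43,1→7,6→43,i→43 44:w→44,7→7,1→7,6→7,i→44 [Hopcroft].
'w76': run [59, 27, 12, 2] end={s29,s37} ∉↓L; 3/3 deletions ∈↓L.
'i1761': run [59, 56, 50, 35, 20, 1] end={s37} ∉↓L; 5/5 del acc.
'i11w7': N↓-sim [59, 56, 50, 28, 8, 3] end={s27,s29,s37} ∉↓L; 5/5 del acc.
'i667w6': |S_i|=[59, 56, 50, 37, 20, 8, 1] end={s37} rej; 6/6 deletions ∈↓L.
4 minimals (antichain).
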